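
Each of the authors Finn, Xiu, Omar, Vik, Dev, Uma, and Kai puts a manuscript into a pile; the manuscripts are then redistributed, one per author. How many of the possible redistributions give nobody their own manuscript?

1854

Count assignments avoiding every fixed point. For any j of the 7 authors fixed to their own manuscript, the other 7−j can be arranged in (7−j)! ways.
By inclusion–exclusion this is Σ_{j=0}^{7} (−1)^j C(7,j)·(7−j)!.
Computing: 5040 − 5040 + 2520 − 840 + 210 − 42 + 7 − 1 = 1854.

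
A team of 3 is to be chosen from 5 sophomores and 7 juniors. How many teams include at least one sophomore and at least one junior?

Total 3-person selections from all 12: C(12,3) = 220.
Subtract selections that omit an entire group: no sophomores → C(7,3) = 35; no juniors → C(5,3) = 10.
Both groups omitted at once is impossible, so 220 − 45 = 175.

175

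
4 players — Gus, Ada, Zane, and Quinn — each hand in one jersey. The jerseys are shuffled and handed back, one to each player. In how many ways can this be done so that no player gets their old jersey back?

This is the derangement count D_4: permutations of 4 items with no fixed point.
By inclusion–exclusion this is Σ_{j=0}^{4} (−1)^j C(4,j)·(4−j)!.
Computing: 24 − 24 + 12 − 4 + 1 = 9.

9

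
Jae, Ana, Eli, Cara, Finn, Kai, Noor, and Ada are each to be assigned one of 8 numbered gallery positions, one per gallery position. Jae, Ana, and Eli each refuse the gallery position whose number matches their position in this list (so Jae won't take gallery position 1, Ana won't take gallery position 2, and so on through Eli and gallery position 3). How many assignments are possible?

Let Aᵢ (for i ∈ {1, 2, 3}) be the placements that put person i in their forbidden gallery position. Any j of these fix j positions, leaving (8−j)! ways to fill the rest, and there are C(3,j) ways to pick which j.
By inclusion–exclusion, the number of valid placements is Σ_{j=0}^{3} (−1)^j C(3,j)·(8−j)!.
Computing: 40320 − 15120 + 2160 − 120 = 27240.

27240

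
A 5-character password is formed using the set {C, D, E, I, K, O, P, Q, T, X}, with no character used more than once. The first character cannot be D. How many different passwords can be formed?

27216

The first character has 10−1 = 9 choices (anything except D).
The remaining 4 characters are filled from the other 9 symbols without repetition: 9 × 8 × 7 × 6 = 3024.
Total: 9 × 3024 = 27216.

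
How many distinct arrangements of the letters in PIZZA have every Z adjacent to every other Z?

Treat the 2 copies of Z as a single block. The multiset to arrange is then {ZZ, A, I, P}, 4 items in all.
All 4 items are distinct, so there are (4)! = 24 arrangements.

24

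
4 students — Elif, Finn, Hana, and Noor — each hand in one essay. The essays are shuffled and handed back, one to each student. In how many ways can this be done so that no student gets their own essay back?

9

Let Aᵢ be the assignments in which student i gets their own essay. We want the size of the complement of A₁∪…∪A_4.
By inclusion–exclusion this is Σ_{j=0}^{4} (−1)^j C(4,j)·(4−j)!.
Computing: 24 − 24 + 12 − 4 + 1 = 9.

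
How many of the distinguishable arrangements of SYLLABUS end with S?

Fix S in the last position and arrange the remaining 7 letters.
Those 7 letters have L appearing twice, giving (7)!/(2!) = 2520.

2520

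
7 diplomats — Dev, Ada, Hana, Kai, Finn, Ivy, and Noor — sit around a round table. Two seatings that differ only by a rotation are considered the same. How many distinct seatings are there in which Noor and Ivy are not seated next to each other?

Without the restriction there are (6)! = 720 seatings.
Seatings with Noor beside Ivy: treat them as a block with 2 internal orders, giving 2 × (5)! = 240.
Subtracting, 720 − 240 = 480.

480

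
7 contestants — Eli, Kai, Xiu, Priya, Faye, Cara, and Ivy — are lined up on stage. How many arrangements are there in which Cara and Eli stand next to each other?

1440

Treat {Cara, Eli} as a single unit. There are 6 units to order, and the pair itself can be ordered 2 ways.
So the count is 2·(6)! = 1440.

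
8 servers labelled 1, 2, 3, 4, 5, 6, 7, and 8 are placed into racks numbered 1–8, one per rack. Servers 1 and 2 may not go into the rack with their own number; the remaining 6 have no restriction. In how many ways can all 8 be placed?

Let Aᵢ (for i ∈ {1, 2}) be the placements that put server i in its forbidden rack. Any j of these fix j positions, leaving (8−j)! ways to fill the rest, and there are C(2,j) ways to pick which j.
By inclusion–exclusion, the number of valid placements is Σ_{j=0}^{2} (−1)^j C(2,j)·(8−j)!.
Computing: 40320 − 10080 + 720 = 30960.

30960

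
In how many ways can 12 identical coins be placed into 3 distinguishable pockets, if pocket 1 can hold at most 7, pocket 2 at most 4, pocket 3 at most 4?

Without the upper bounds there are C(14,2) = 91 ways to split 12 among 3 pockets.
Subtract solutions that violate a single cap (substitute x_i' = x_i − (cap_i+1)): x_1 ≥ 8 gives C(6,2) = 15; x_2 ≥ 5 gives C(9,2) = 36; x_3 ≥ 5 gives C(9,2) = 36. Together 87.
Add back pairs where two caps are both exceeded: 0 + 0 + 6 = 6.
By inclusion–exclusion the count is 91 − 87 + 6 = 10.

10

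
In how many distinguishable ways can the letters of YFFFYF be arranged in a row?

15

The 6 letters of YFFFYF have repeats: F appearing 4 times and Y appearing twice.
Dividing 6! = 720 by 4!·2! = 48 for the repeated letters gives 15.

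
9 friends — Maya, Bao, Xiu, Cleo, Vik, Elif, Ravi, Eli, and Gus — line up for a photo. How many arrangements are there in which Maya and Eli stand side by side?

80640

Glue Maya and Eli into one block (2 internal orders), leaving 8 units to arrange in a row.
That gives 2 × 8! = 2 × 40320 = 80640.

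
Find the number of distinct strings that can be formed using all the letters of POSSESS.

Letter multiplicities in POSSESS: E×1, O×1, P×1, S×4.
So there are 7! / (4!) = 210 distinguishable arrangements.

210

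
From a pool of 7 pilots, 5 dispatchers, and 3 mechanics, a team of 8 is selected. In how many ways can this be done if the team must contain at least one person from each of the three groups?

Unrestricted: C(15,8) = 6435 ways to pick any 8 of the 15.
Subtract selections that omit an entire group: no pilots → C(8,8) = 1; no dispatchers → C(10,8) = 45; no mechanics → C(12,8) = 495.
Add back selections omitting two groups (i.e. drawn from a single group): C(7,8) + C(5,8) + C(3,8) = 0.
By inclusion–exclusion: 6435 − 541 + 0 = 5894.

5894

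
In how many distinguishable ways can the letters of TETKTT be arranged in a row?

The 6 letters of TETKTT have repeats: T appearing 4 times.
So there are 6! / (4!) = 30 distinguishable arrangements.

30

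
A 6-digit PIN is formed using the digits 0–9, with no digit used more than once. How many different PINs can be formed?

151200

Choose and order 6 of the 10 symbols: the first digit has 10 options, the next 9, and so on down to 5.
That product is 10 × 9 × 8 × 7 × 6 × 5 = 151200.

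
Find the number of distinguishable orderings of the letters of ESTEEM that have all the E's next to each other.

Treat the 3 copies of E as a single block. The multiset to arrange is then {EEE, M, S, T}, 4 items in all.
All 4 items are distinct, so there are (4)! = 24 arrangements.

24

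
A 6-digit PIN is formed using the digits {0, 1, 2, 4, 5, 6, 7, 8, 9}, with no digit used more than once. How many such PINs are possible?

60480

With no repetition, fill the 6 digits in order: 9 choices, then 8, down to 4.
That product is 9 × 8 × 7 × 6 × 5 × 4 = 60480.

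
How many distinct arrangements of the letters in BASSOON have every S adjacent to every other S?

Treat the 2 copies of S as a single block. The multiset to arrange is then {SS, A, B, N, O, O}, 6 items in all.
That gives (6)!/(2!) = 360 arrangements.

360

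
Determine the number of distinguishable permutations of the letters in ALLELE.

60

The 6 letters of ALLELE have repeats: E appearing twice and L appearing 3 times.
So there are 6! / (3!·2!) = 60 distinguishable arrangements.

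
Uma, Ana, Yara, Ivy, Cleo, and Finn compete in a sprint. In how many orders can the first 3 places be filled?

120

This is an ordered selection of 3 from 6: P(6,3).
That gives 6 × 5 × 4 = 120.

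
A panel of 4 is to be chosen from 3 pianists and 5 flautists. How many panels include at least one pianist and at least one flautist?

65

With no constraint there are C(8,4) = 70 possible selections.
Selections missing a whole group: no pianists → C(5,4) = 5; no flautists → C(3,4) = 0.
Both groups omitted at once is impossible, so 70 − 5 = 65.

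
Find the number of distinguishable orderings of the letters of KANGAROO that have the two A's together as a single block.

Treat the 2 copies of A as a single block. The multiset to arrange is then {AA, G, K, N, O, O, R}, 7 items in all.
That gives (7)!/(2!) = 2520 arrangements.

2520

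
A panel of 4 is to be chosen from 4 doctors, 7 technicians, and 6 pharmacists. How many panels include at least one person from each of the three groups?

1176

Total 4-person selections from all 17: C(17,4) = 2380.
Selections missing a whole group: no doctors → C(13,4) = 715; no technicians → C(10,4) = 210; no pharmacists → C(11,4) = 330.
Add back selections omitting two groups (i.e. drawn from a single group): C(4,4) + C(7,4) + C(6,4) = 51.
By inclusion–exclusion: 2380 − 1255 + 51 = 1176.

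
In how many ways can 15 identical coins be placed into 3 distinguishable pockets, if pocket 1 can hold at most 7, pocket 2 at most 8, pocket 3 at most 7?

By stars and bars, unrestricted non-negative solutions to x_1+…+x_3 = 15 number C(15+2,2) = 136.
Subtract solutions that violate a single cap (substitute x_i' = x_i − (cap_i+1)): x_1 ≥ 8 gives C(9,2) = 36; x_2 ≥ 9 gives C(8,2) = 28; x_3 ≥ 8 gives C(9,2) = 36. Together 100.
No two caps can be exceeded simultaneously, so the pair terms are all 0.
By inclusion–exclusion the count is 136 − 100 + 0 = 36.

36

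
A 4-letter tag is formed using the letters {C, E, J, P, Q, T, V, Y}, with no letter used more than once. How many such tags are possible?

Choose and order 4 of the 8 symbols: the first letter has 8 options, the next 7, then 6, 5.
8 × 7 × 6 × 5 = 1680.

1680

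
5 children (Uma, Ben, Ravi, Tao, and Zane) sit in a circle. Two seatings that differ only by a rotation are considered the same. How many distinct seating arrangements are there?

Seat Uma anywhere (absorbing the rotational symmetry), then permute the other 4: (4)! = 24.

24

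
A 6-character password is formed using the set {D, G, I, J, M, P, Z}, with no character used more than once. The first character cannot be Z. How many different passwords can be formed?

The first character has 7−1 = 6 choices (anything except Z).
The remaining 5 characters are filled from the other 6 symbols without repetition: 6 × 5 × 4 × 3 × 2 = 720.
Total: 6 × 720 = 4320.

4320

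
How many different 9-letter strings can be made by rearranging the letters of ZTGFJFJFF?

Letter multiplicities in ZTGFJFJFF: F×4, G×1, J×2, T×1, Z×1.
Dividing 9! = 362880 by 4!·2! = 48 for the repeated letters gives 7560.

7560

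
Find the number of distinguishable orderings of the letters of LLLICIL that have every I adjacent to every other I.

30

Treat the 2 copies of I as a single block. The multiset to arrange is then {II, C, L, L, L, L}, 6 items in all.
That gives (6)!/(4!) = 30 arrangements.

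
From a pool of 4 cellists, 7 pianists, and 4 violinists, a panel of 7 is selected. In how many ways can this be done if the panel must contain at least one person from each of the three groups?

5768

Total 7-person selections from all 15: C(15,7) = 6435.
Selections missing a whole group: no cellists → C(11,7) = 330; no pianists → C(8,7) = 8; no violinists → C(11,7) = 330.
Add back selections omitting two groups (i.e. drawn from a single group): C(4,7) + C(7,7) + C(4,7) = 1.
By inclusion–exclusion: 6435 − 668 + 1 = 5768.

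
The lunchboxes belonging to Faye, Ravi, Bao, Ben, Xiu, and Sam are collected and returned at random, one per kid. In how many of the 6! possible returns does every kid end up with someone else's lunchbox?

Let Aᵢ be the assignments in which kid i gets their own lunchbox. We want the size of the complement of A₁∪…∪A_6.
By inclusion–exclusion this is Σ_{j=0}^{6} (−1)^j C(6,j)·(6−j)!.
Computing: 720 − 720 + 360 − 120 + 30 − 6 + 1 = 265.

265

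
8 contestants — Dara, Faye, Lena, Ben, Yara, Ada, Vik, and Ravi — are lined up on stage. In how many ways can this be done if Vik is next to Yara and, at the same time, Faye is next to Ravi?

2880

Treat {Vik,Yara} as one block (2 orders) and {Faye,Ravi} as another (2 orders).
That leaves 6 units to arrange: 2 × 2 × 6! = 4 × 720 = 2880.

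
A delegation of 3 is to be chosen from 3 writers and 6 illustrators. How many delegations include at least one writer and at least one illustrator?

Unrestricted: C(9,3) = 84 ways to pick any 3 of the 9.
Subtract selections that omit an entire group: no writers → C(6,3) = 20; no illustrators → C(3,3) = 1.
Both groups omitted at once is impossible, so 84 − 21 = 63.

63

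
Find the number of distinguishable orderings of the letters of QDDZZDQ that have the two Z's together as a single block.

60

Treat the 2 copies of Z as a single block. The multiset to arrange is then {ZZ, D, D, D, Q, Q}, 6 items in all.
That gives (6)!/(3!·2!) = 60 arrangements.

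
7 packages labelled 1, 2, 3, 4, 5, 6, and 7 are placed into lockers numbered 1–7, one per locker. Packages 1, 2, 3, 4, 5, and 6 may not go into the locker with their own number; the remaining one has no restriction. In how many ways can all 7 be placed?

2119

Let Aᵢ (for 1 ≤ i ≤ 6) be the placements that put package i in its forbidden locker. Any j of these fix j positions, leaving (7−j)! ways to fill the rest, and there are C(6,j) ways to pick which j.
By inclusion–exclusion, the number of valid placements is Σ_{j=0}^{6} (−1)^j C(6,j)·(7−j)!.
Computing: 5040 − 4320 + 1800 − 480 + 90 − 12 + 1 = 2119.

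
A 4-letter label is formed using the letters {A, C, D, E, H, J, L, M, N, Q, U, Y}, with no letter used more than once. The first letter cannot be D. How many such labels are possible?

10890

The first letter has 12−1 = 11 choices (anything except D).
The remaining 3 letters are filled from the other 11 symbols without repetition: 11 × 10 × 9 = 990.
Total: 11 × 990 = 10890.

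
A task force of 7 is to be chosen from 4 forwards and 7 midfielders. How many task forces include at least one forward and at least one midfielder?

329

With no constraint there are C(11,7) = 330 possible selections.
Selections missing a whole group: no forwards → C(7,7) = 1; no midfielders → C(4,7) = 0.
Both groups omitted at once is impossible, so 330 − 1 = 329.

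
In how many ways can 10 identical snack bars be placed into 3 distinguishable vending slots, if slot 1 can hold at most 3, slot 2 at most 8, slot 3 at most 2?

9

By stars and bars, unrestricted non-negative solutions to x_1+…+x_3 = 10 number C(10+2,2) = 66.
Subtract solutions that violate a single cap (substitute x_i' = x_i − (cap_i+1)): x_1 ≥ 4 gives C(8,2) = 28; x_2 ≥ 9 gives C(3,2) = 3; x_3 ≥ 3 gives C(9,2) = 36. Together 67.
Add back pairs where two caps are both exceeded: 0 + 10 + 0 = 10.
By inclusion–exclusion the count is 66 − 67 + 10 = 9.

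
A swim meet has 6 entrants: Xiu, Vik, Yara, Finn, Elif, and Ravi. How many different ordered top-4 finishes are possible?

360

There are 6 choices for 1st place, 5 for 2nd, and so on down to 3 for position 4.
That gives 6 × 5 × 4 × 3 = 360.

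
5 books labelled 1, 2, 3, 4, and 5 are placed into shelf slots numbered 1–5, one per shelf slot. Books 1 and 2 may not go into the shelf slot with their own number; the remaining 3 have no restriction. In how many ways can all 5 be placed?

Let Aᵢ (for i ∈ {1, 2}) be the placements that put book i in its forbidden shelf slot. Any j of these fix j positions, leaving (5−j)! ways to fill the rest, and there are C(2,j) ways to pick which j.
By inclusion–exclusion, the number of valid placements is Σ_{j=0}^{2} (−1)^j C(2,j)·(5−j)!.
Computing: 120 − 48 + 6 = 78.

78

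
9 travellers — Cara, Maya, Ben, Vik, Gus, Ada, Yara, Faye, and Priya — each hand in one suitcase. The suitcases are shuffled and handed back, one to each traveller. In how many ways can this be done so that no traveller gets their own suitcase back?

Count assignments avoiding every fixed point. For any j of the 9 travellers fixed to their own suitcase, the other 9−j can be arranged in (9−j)! ways.
By inclusion–exclusion this is Σ_{j=0}^{9} (−1)^j C(9,j)·(9−j)!.
Computing: 362880 − 362880 + 181440 − 60480 + 15120 − 3024 + 504 − 72 + 9 − 1 = 133496.

133496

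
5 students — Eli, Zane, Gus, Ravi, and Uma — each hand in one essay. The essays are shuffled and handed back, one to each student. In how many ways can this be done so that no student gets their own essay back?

44

This is the derangement count D_5: permutations of 5 items with no fixed point.
By inclusion–exclusion this is Σ_{j=0}^{5} (−1)^j C(5,j)·(5−j)!.
Computing: 120 − 120 + 60 − 20 + 5 − 1 = 44.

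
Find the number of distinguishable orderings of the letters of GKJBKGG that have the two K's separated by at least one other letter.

Total arrangements of GKJBKGG: 7!/(3!·2!) = 420.
Arrangements with the K's together: treat KK as one letter, giving (6)!/(3!) = 120.
Subtracting, 420 − 120 = 300 arrangements keep the K's apart.

300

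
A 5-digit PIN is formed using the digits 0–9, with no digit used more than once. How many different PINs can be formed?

With no repetition, fill the 5 digits in order: 10 choices, then 9, down to 6.
That product is 10 × 9 × 8 × 7 × 6 = 30240.

30240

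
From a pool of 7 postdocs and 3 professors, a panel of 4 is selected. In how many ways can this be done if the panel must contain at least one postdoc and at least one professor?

175

Total 4-person selections from all 10: C(10,4) = 210.
Selections missing a whole group: no postdocs → C(3,4) = 0; no professors → C(7,4) = 35.
Both groups omitted at once is impossible, so 210 − 35 = 175.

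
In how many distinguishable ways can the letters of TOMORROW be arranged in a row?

TOMORROW has 8 letters with O appearing 3 times and R appearing twice.
So there are 8! / (3!·2!) = 3360 distinguishable arrangements.

3360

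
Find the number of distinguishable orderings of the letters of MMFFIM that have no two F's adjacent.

Total arrangements of MMFFIM: 6!/(3!·2!) = 60.
Arrangements with the F's together: treat FF as one letter, giving (5)!/(3!) = 20.
Subtracting, 60 − 20 = 40 arrangements keep the F's apart.

40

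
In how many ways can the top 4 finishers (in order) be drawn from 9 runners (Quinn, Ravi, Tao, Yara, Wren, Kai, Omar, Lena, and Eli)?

3024

This is an ordered selection of 4 from 9: P(9,4).
That gives 9 × 8 × 7 × 6 = 3024.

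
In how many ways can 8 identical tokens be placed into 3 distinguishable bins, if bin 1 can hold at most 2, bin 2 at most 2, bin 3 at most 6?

6

Without the upper bounds there are C(10,2) = 45 ways to split 8 among 3 bins.
Subtract solutions that violate a single cap (substitute x_i' = x_i − (cap_i+1)): x_1 ≥ 3 gives C(7,2) = 21; x_2 ≥ 3 gives C(7,2) = 21; x_3 ≥ 7 gives C(3,2) = 3. Together 45.
Add back pairs where two caps are both exceeded: 6 + 0 + 0 = 6.
By inclusion–exclusion the count is 45 − 45 + 6 = 6.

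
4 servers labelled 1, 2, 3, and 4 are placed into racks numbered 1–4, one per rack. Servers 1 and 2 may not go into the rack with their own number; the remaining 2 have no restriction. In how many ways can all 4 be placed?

Let Aᵢ (for i ∈ {1, 2}) be the placements that put server i in its forbidden rack. Any j of these fix j positions, leaving (4−j)! ways to fill the rest, and there are C(2,j) ways to pick which j.
By inclusion–exclusion, the number of valid placements is Σ_{j=0}^{2} (−1)^j C(2,j)·(4−j)!.
Computing: 24 − 12 + 2 = 14.

14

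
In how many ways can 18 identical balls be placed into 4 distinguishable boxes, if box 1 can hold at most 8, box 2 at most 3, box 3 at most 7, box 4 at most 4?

34

By stars and bars, unrestricted non-negative solutions to x_1+…+x_4 = 18 number C(18+3,3) = 1330.
Subtract solutions that violate a single cap (substitute x_i' = x_i − (cap_i+1)): x_1 ≥ 9 gives C(12,3) = 220; x_2 ≥ 4 gives C(17,3) = 680; x_3 ≥ 8 gives C(13,3) = 286; x_4 ≥ 5 gives C(16,3) = 560. Together 1746.
Add back pairs where two caps are both exceeded: 56 + 4 + 35 + 84 + 220 + 56 = 455.
Subtract triples: 0 + 1 + 0 + 4 = 5.
By inclusion–exclusion the count is 1330 − 1746 + 455 − 5 = 34.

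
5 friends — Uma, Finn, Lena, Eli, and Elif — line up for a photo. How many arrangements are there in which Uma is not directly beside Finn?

72

There are 5! = 120 arrangements in all. If Uma and Finn are adjacent, merging them into one block gives 2·(4)! = 48 arrangements.
Complementary counting: 120 − 48 = 72.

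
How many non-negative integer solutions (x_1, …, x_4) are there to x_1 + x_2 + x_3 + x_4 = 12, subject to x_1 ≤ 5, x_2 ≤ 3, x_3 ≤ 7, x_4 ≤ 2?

42

Ignoring the caps, the number of non-negative solutions to x_1+…+x_4 = 12 is C(15,3) = 455.
Subtract solutions that violate a single cap (substitute x_i' = x_i − (cap_i+1)): x_1 ≥ 6 gives C(9,3) = 84; x_2 ≥ 4 gives C(11,3) = 165; x_3 ≥ 8 gives C(7,3) = 35; x_4 ≥ 3 gives C(12,3) = 220. Together 504.
Add back pairs where two caps are both exceeded: 10 + 0 + 20 + 1 + 56 + 4 = 91.
By inclusion–exclusion the count is 455 − 504 + 91 = 42.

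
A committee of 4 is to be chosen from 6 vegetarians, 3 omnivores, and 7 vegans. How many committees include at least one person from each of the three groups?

819

Unrestricted: C(16,4) = 1820 ways to pick any 4 of the 16.
Subtract selections that omit an entire group: no vegetarians → C(10,4) = 210; no omnivores → C(13,4) = 715; no vegans → C(9,4) = 126.
Add back selections omitting two groups (i.e. drawn from a single group): C(6,4) + C(3,4) + C(7,4) = 50.
By inclusion–exclusion: 1820 − 1051 + 50 = 819.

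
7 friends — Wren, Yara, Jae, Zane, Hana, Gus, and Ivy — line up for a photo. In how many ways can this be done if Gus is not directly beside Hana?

Of the 7! = 5040 arrangements, those with Gus and Hana adjacent number 2 × 6! = 1440 (treat the pair as a block with 2 internal orders).
So 5040 − 1440 = 3600 arrangements keep them apart.

3600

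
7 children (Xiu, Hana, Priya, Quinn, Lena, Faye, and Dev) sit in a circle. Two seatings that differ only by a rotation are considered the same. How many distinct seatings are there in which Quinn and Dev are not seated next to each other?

480

Without the restriction there are (6)! = 720 seatings.
Seatings with Quinn beside Dev: treat them as a block with 2 internal orders, giving 2 × (5)! = 240.
Subtracting, 720 − 240 = 480.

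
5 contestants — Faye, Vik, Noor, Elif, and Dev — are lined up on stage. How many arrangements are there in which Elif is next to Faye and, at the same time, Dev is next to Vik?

Treat {Elif,Faye} as one block (2 orders) and {Dev,Vik} as another (2 orders).
That leaves 3 units to arrange: 2 × 2 × 3! = 4 × 6 = 24.

24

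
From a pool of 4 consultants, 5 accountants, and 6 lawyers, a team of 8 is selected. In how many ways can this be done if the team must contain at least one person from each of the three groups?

With no constraint there are C(15,8) = 6435 possible selections.
Subtract selections that omit an entire group: no consultants → C(11,8) = 165; no accountants → C(10,8) = 45; no lawyers → C(9,8) = 9.
Add back selections omitting two groups (i.e. drawn from a single group): C(4,8) + C(5,8) + C(6,8) = 0.
By inclusion–exclusion: 6435 − 219 + 0 = 6216.

6216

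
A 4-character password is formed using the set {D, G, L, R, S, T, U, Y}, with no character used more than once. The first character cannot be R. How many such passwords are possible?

1470

The first character has 8−1 = 7 choices (anything except R).
The remaining 3 characters are filled from the other 7 symbols without repetition: 7 × 6 × 5 = 210.
Total: 7 × 210 = 1470.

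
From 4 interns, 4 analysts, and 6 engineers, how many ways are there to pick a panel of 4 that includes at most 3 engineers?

Split by how many engineers are chosen (0 through 3).
Sum: C(6,0)·C(8,4) + C(6,1)·C(8,3) + C(6,2)·C(8,2) + C(6,3)·C(8,1) = 70 + 336 + 420 + 160 = 986.

986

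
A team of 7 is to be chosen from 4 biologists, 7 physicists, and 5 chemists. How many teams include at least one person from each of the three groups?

Total 7-person selections from all 16: C(16,7) = 11440.
Subtract selections that omit an entire group: no biologists → C(12,7) = 792; no physicists → C(9,7) = 36; no chemists → C(11,7) = 330.
Add back selections omitting two groups (i.e. drawn from a single group): C(4,7) + C(7,7) + C(5,7) = 1.
By inclusion–exclusion: 11440 − 1158 + 1 = 10283.

10283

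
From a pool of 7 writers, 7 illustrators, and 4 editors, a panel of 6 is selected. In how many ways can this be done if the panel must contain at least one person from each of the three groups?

14651

With no constraint there are C(18,6) = 18564 possible selections.
Subtract selections that omit an entire group: no writers → C(11,6) = 462; no illustrators → C(11,6) = 462; no editors → C(14,6) = 3003.
Add back selections omitting two groups (i.e. drawn from a single group): C(7,6) + C(7,6) + C(4,6) = 14.
By inclusion–exclusion: 18564 − 3927 + 14 = 14651.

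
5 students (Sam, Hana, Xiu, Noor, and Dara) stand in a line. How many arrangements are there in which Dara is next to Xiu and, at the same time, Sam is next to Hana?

Treat {Dara,Xiu} as one block (2 orders) and {Sam,Hana} as another (2 orders).
That leaves 3 units to arrange: 2 × 2 × 3! = 4 × 6 = 24.

24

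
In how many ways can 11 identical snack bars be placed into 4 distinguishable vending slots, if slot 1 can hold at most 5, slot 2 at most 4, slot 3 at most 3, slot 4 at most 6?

By stars and bars, unrestricted non-negative solutions to x_1+…+x_4 = 11 number C(11+3,3) = 364.
Subtract solutions that violate a single cap (substitute x_i' = x_i − (cap_i+1)): x_1 ≥ 6 gives C(8,3) = 56; x_2 ≥ 5 gives C(9,3) = 84; x_3 ≥ 4 gives C(10,3) = 120; x_4 ≥ 7 gives C(7,3) = 35. Together 295.
Add back pairs where two caps are both exceeded: 1 + 4 + 0 + 10 + 0 + 1 = 16.
By inclusion–exclusion the count is 364 − 295 + 16 = 85.

85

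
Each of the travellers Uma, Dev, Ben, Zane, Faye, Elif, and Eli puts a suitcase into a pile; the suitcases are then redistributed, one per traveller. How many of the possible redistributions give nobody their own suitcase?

1854

Count assignments avoiding every fixed point. For any j of the 7 travellers fixed to their own suitcase, the other 7−j can be arranged in (7−j)! ways.
By inclusion–exclusion this is Σ_{j=0}^{7} (−1)^j C(7,j)·(7−j)!.
Computing: 5040 − 5040 + 2520 − 840 + 210 − 42 + 7 − 1 = 1854.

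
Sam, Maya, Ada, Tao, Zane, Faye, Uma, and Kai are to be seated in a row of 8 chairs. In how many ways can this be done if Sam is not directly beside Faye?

There are 8! = 40320 arrangements in all. If Sam and Faye are adjacent, merging them into one block gives 2·(7)! = 10080 arrangements.
Complementary counting: 40320 − 10080 = 30240.

30240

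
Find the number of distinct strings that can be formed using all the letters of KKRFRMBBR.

KKRFRMBBR has 9 letters with B appearing twice, K appearing twice, and R appearing 3 times.
So there are 9! / (3!·2!·2!) = 15120 distinguishable arrangements.

15120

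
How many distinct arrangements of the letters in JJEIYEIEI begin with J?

With the first slot taken by J, it remains to arrange the other 8 letters (JEIYEIEI).
Those 8 letters have E appearing 3 times and I appearing 3 times, giving (8)!/(3!·3!) = 1120.

1120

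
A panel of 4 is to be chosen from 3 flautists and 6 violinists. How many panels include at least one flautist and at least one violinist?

With no constraint there are C(9,4) = 126 possible selections.
Selections missing a whole group: no flautists → C(6,4) = 15; no violinists → C(3,4) = 0.
Both groups omitted at once is impossible, so 126 − 15 = 111.

111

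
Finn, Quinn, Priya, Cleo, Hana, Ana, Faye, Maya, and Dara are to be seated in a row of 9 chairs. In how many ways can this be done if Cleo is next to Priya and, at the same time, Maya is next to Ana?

20160

Treat {Cleo,Priya} as one block (2 orders) and {Maya,Ana} as another (2 orders).
That leaves 7 units to arrange: 2 × 2 × 7! = 4 × 5040 = 20160.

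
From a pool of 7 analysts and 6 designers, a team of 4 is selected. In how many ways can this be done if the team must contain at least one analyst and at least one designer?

665

With no constraint there are C(13,4) = 715 possible selections.
Subtract selections that omit an entire group: no analysts → C(6,4) = 15; no designers → C(7,4) = 35.
Both groups omitted at once is impossible, so 715 − 50 = 665.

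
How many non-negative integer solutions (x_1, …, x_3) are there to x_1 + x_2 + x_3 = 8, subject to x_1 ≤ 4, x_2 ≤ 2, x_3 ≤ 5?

Without the upper bounds there are C(10,2) = 45 ways to split 8 among 3 variables.
Subtract solutions that violate a single cap (substitute x_i' = x_i − (cap_i+1)): x_1 ≥ 5 gives C(5,2) = 10; x_2 ≥ 3 gives C(7,2) = 21; x_3 ≥ 6 gives C(4,2) = 6. Together 37.
Add back pairs where two caps are both exceeded: 1 + 0 + 0 = 1.
By inclusion–exclusion the count is 45 − 37 + 1 = 9.

9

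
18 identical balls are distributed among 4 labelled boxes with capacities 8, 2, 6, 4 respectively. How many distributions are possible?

10

By stars and bars, unrestricted non-negative solutions to x_1+…+x_4 = 18 number C(18+3,3) = 1330.
Subtract solutions that violate a single cap (substitute x_i' = x_i − (cap_i+1)): x_1 ≥ 9 gives C(12,3) = 220; x_2 ≥ 3 gives C(18,3) = 816; x_3 ≥ 7 gives C(14,3) = 364; x_4 ≥ 5 gives C(16,3) = 560. Together 1960.
Add back pairs where two caps are both exceeded: 84 + 10 + 35 + 165 + 286 + 84 = 664.
Subtract triples: 0 + 4 + 0 + 20 = 24.
By inclusion–exclusion the count is 1330 − 1960 + 664 − 24 = 10.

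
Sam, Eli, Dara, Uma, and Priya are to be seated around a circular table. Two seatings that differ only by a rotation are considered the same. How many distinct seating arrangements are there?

Seat Sam anywhere (absorbing the rotational symmetry), then permute the other 4: (4)! = 24.

24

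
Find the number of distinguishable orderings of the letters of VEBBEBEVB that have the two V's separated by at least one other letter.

980

There are 9!/(4!·3!·2!) = 1260 arrangements of VEBBEBEVB in total.
If the two V's are adjacent, glue them into one block, leaving 8 items to arrange: (8)!/(4!·3!) = 280 ways.
Subtracting, 1260 − 280 = 980 arrangements keep the V's apart.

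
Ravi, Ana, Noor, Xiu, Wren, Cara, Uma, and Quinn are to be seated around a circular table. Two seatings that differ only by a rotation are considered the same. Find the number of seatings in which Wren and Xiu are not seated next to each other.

3600

All circular seatings of 8 people number (7)! = 5040.
Seatings with Wren beside Xiu: treat them as a block with 2 internal orders, giving 2 × (6)! = 1440.
Subtracting, 5040 − 1440 = 3600.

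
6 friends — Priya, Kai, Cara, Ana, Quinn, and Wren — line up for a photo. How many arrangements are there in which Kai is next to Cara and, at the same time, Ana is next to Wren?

96

Treat {Kai,Cara} as one block (2 orders) and {Ana,Wren} as another (2 orders).
That leaves 4 units to arrange: 2 × 2 × 4! = 4 × 24 = 96.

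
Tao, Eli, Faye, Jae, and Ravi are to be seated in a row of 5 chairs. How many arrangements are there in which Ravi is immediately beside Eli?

Treat {Ravi, Eli} as a single unit. There are 4 units to order, and the pair itself can be ordered 2 ways.
That gives 2 × 4! = 2 × 24 = 48.

48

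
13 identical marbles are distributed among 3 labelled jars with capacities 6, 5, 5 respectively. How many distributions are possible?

10

By stars and bars, unrestricted non-negative solutions to x_1+…+x_3 = 13 number C(13+2,2) = 105.
Subtract solutions that violate a single cap (substitute x_i' = x_i − (cap_i+1)): x_1 ≥ 7 gives C(8,2) = 28; x_2 ≥ 6 gives C(9,2) = 36; x_3 ≥ 6 gives C(9,2) = 36. Together 100.
Add back pairs where two caps are both exceeded: 1 + 1 + 3 = 5.
By inclusion–exclusion the count is 105 − 100 + 5 = 10.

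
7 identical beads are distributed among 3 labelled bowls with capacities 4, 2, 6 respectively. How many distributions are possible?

14

Ignoring the caps, the number of non-negative solutions to x_1+…+x_3 = 7 is C(9,2) = 36.
Subtract solutions that violate a single cap (substitute x_i' = x_i − (cap_i+1)): x_1 ≥ 5 gives C(4,2) = 6; x_2 ≥ 3 gives C(6,2) = 15; x_3 ≥ 7 gives C(2,2) = 1. Together 22.
No two caps can be exceeded simultaneously, so the pair terms are all 0.
By inclusion–exclusion the count is 36 − 22 + 0 = 14.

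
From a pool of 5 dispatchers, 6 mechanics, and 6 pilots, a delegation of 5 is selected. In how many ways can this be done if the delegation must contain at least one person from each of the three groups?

4485

Unrestricted: C(17,5) = 6188 ways to pick any 5 of the 17.
Subtract selections that omit an entire group: no dispatchers → C(12,5) = 792; no mechanics → C(11,5) = 462; no pilots → C(11,5) = 462.
Add back selections omitting two groups (i.e. drawn from a single group): C(5,5) + C(6,5) + C(6,5) = 13.
By inclusion–exclusion: 6188 − 1716 + 13 = 4485.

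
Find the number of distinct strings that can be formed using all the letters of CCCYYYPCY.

CCCYYYPCY has 9 letters with C appearing 4 times and Y appearing 4 times.
The number of distinct arrangements is 9!/(4!·4!) = 362880/576 = 630.

630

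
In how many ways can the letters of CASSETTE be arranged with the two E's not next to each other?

Total arrangements of CASSETTE: 8!/(2!·2!·2!) = 5040.
If the two E's are adjacent, glue them into one block, leaving 7 items to arrange: (7)!/(2!·2!) = 1260 ways.
Subtracting, 5040 − 1260 = 3780 arrangements keep the E's apart.

3780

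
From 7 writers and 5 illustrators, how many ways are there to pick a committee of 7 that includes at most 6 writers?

791

Split by how many writers are chosen (0 through 6).
Sum: C(7,0)·C(5,7) + C(7,1)·C(5,6) + C(7,2)·C(5,5) + C(7,3)·C(5,4) + C(7,4)·C(5,3) + C(7,5)·C(5,2) + C(7,6)·C(5,1) = 0 + 0 + 21 + 175 + 350 + 210 + 35 = 791.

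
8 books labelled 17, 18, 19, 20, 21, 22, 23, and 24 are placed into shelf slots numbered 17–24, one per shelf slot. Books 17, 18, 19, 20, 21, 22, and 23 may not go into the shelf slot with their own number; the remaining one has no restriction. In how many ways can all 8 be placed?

16687

Let Aᵢ (for 17 ≤ i ≤ 23) be the placements that put book i in its forbidden shelf slot. Any j of these fix j positions, leaving (8−j)! ways to fill the rest, and there are C(7,j) ways to pick which j.
By inclusion–exclusion, the number of valid placements is Σ_{j=0}^{7} (−1)^j C(7,j)·(8−j)!.
Computing: 40320 − 35280 + 15120 − 4200 + 840 − 126 + 14 − 1 = 16687.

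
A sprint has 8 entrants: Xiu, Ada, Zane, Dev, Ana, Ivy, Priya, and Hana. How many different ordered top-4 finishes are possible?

1680

There are 8 choices for 1st place, 7 for 2nd, and so on down to 5 for position 4.
That gives 8 × 7 × 6 × 5 = 1680.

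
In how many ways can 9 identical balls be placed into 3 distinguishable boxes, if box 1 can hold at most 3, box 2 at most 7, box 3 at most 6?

Without the upper bounds there are C(11,2) = 55 ways to split 9 among 3 boxes.
Subtract solutions that violate a single cap (substitute x_i' = x_i − (cap_i+1)): x_1 ≥ 4 gives C(7,2) = 21; x_2 ≥ 8 gives C(3,2) = 3; x_3 ≥ 7 gives C(4,2) = 6. Together 30.
No two caps can be exceeded simultaneously, so the pair terms are all 0.
By inclusion–exclusion the count is 55 − 30 + 0 = 25.

25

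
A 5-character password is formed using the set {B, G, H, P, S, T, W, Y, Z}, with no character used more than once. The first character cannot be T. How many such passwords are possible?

13440

The first character has 9−1 = 8 choices (anything except T).
The remaining 4 characters are filled from the other 8 symbols without repetition: 8 × 7 × 6 × 5 = 1680.
Total: 8 × 1680 = 13440.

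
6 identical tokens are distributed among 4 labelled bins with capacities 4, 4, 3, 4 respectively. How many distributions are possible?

By stars and bars, unrestricted non-negative solutions to x_1+…+x_4 = 6 number C(6+3,3) = 84.
Subtract solutions that violate a single cap (substitute x_i' = x_i − (cap_i+1)): x_1 ≥ 5 gives C(4,3) = 4; x_2 ≥ 5 gives C(4,3) = 4; x_3 ≥ 4 gives C(5,3) = 10; x_4 ≥ 5 gives C(4,3) = 4. Together 22.
No two caps can be exceeded simultaneously, so the pair terms are all 0.
By inclusion–exclusion the count is 84 − 22 + 0 = 62.

62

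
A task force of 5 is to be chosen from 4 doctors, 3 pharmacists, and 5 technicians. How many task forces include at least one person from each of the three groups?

590

Unrestricted: C(12,5) = 792 ways to pick any 5 of the 12.
Selections missing a whole group: no doctors → C(8,5) = 56; no pharmacists → C(9,5) = 126; no technicians → C(7,5) = 21.
Add back selections omitting two groups (i.e. drawn from a single group): C(4,5) + C(3,5) + C(5,5) = 1.
By inclusion–exclusion: 792 − 203 + 1 = 590.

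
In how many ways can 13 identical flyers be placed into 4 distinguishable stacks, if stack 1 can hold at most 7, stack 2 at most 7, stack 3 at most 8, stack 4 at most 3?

202

Ignoring the caps, the number of non-negative solutions to x_1+…+x_4 = 13 is C(16,3) = 560.
Subtract solutions that violate a single cap (substitute x_i' = x_i − (cap_i+1)): x_1 ≥ 8 gives C(8,3) = 56; x_2 ≥ 8 gives C(8,3) = 56; x_3 ≥ 9 gives C(7,3) = 35; x_4 ≥ 4 gives C(12,3) = 220. Together 367.
Add back pairs where two caps are both exceeded: 0 + 0 + 4 + 0 + 4 + 1 = 9.
By inclusion–exclusion the count is 560 − 367 + 9 = 202.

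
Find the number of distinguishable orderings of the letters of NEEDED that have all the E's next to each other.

12

Treat the 3 copies of E as a single block. The multiset to arrange is then {EEE, D, D, N}, 4 items in all.
That gives (4)!/(2!) = 12 arrangements.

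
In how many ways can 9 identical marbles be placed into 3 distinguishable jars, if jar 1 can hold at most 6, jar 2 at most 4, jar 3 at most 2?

9

By stars and bars, unrestricted non-negative solutions to x_1+…+x_3 = 9 number C(9+2,2) = 55.
Subtract solutions that violate a single cap (substitute x_i' = x_i − (cap_i+1)): x_1 ≥ 7 gives C(4,2) = 6; x_2 ≥ 5 gives C(6,2) = 15; x_3 ≥ 3 gives C(8,2) = 28. Together 49.
Add back pairs where two caps are both exceeded: 0 + 0 + 3 = 3.
By inclusion–exclusion the count is 55 − 49 + 3 = 9.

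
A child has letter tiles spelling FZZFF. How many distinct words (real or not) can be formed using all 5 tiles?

The 5 letters of FZZFF have repeats: F appearing 3 times and Z appearing twice.
So there are 5! / (3!·2!) = 10 distinguishable arrangements.

10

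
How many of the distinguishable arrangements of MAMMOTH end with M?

Fix M in the last position and arrange the remaining 6 letters.
Those 6 letters have M appearing twice, giving (6)!/(2!) = 360.

360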